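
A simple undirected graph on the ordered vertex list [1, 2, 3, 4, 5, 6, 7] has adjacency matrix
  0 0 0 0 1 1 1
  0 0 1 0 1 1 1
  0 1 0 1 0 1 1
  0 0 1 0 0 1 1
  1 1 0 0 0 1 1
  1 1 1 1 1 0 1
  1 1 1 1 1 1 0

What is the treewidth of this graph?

3

A width-3 tree decomposition is:
Bags: B1 = {2, 5, 6, 7}  B2 = {2, 3, 6, 7}  B3 = {3, 4, 6, 7}  B4 = {1, 5, 6, 7}
Tree: B1–B2, B2–B3, B1–B4
Every bag has size at most 4, so the width is 4 − 1 = 3 and tw(G) ≤ 3. For the lower bound, the 4 vertices {1, 5, 6, 7} are pairwise adjacent, and any tree decomposition puts a clique entirely inside one bag — forcing width ≥ 3. Therefore the treewidth is 3.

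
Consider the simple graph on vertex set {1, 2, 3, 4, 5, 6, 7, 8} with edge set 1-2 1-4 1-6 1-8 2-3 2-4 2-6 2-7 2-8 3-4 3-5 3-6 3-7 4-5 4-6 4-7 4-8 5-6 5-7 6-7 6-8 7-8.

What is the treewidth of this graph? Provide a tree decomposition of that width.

Treewidth 4.
Bags: B1 = {2, 4, 6, 7, 8}  B2 = {1, 2, 4, 6, 8}  B3 = {2, 3, 4, 6, 7}  B4 = {3, 4, 5, 6, 7}
Tree: B1–B2, B1–B3, B3–B4

The largest bag has 5 vertices, giving width 4; this decomposition certifies tw(G) ≤ 4. Conversely, {1, 2, 4, 6, 8} is a clique of size 5, and the vertices of any clique must share a bag in every tree decomposition; so some bag has ≥ 5 vertices and tw(G) ≥ 4. Hence tw(G) = 4 exactly.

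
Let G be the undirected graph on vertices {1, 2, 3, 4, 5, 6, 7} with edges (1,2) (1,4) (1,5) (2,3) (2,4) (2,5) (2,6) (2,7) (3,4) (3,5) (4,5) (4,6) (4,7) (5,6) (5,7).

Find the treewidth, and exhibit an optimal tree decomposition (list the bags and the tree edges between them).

Treewidth 3.
One such decomposition:
Bags: B1 = {2, 3, 4, 5}  B2 = {2, 4, 5, 6}  B3 = {1, 2, 4, 5}  B4 = {2, 4, 5, 7}
Tree: B1–B2, B2–B3, B2–B4

The largest bag has 4 vertices, giving width 3; this decomposition certifies tw(G) ≤ 3. For the lower bound, the 4 vertices {1, 2, 4, 5} are pairwise adjacent, and any tree decomposition puts a clique entirely inside one bag — forcing width ≥ 3. Therefore the treewidth is 3.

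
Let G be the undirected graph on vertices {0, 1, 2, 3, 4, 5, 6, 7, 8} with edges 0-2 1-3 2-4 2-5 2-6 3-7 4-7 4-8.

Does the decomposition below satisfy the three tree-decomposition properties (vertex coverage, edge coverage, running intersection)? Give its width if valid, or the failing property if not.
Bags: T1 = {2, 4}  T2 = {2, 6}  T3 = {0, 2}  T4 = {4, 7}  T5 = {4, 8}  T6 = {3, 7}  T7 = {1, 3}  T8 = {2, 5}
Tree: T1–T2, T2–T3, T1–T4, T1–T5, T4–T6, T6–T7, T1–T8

Every vertex of G appears in some bag (union = {0, 1, 2, 3, 4, 5, 6, 7, 8}); every edge is covered by a bag; and for each vertex v the set of bags containing v is connected in the bag tree. The decomposition is therefore valid. The largest bag has 2 vertices, so the width is 1.

Yes; width 1.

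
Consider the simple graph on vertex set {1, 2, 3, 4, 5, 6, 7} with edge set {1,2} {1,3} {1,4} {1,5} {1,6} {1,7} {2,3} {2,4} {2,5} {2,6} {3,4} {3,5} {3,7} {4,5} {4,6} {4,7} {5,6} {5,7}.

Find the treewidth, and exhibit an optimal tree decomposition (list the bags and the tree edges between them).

Treewidth 4.
Bags: B1 = {1, 3, 4, 5, 7}  B2 = {1, 2, 3, 4, 5}  B3 = {1, 2, 4, 5, 6}
Tree: B1–B2, B2–B3

Every bag has size at most 5, so the width is 5 − 1 = 4 and tw(G) ≤ 4. Conversely, {1, 2, 3, 4, 5} is a clique of size 5, and the vertices of any clique must share a bag in every tree decomposition; so some bag has ≥ 5 vertices and tw(G) ≥ 4. The upper and lower bounds meet at 4, so that is the treewidth.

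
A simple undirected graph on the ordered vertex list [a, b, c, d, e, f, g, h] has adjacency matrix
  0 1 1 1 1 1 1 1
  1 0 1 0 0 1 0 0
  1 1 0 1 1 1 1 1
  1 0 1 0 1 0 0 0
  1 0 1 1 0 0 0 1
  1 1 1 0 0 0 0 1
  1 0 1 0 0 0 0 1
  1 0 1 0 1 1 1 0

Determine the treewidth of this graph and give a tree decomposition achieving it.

Treewidth 3.
One such decomposition:
Bags: B1 = {a, c, e, h}  B2 = {a, c, f, h}  B3 = {a, c, d, e}  B4 = {a, b, c, f}  B5 = {a, c, g, h}
Tree: B1–B2, B1–B3, B2–B4, B2–B5

Every bag has size at most 4, so the width is 4 − 1 = 3 and tw(G) ≤ 3. For the lower bound, the 4 vertices {a, c, d, e} are pairwise adjacent, and any tree decomposition puts a clique entirely inside one bag — forcing width ≥ 3. Therefore the treewidth is 3.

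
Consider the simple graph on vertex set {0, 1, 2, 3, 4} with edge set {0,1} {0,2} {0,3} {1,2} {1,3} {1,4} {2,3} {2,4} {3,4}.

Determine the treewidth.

A width-3 tree decomposition is:
Bags: B1 = {0, 1, 2, 3}  B2 = {1, 2, 3, 4}
Tree: B1–B2
Every bag has size at most 4, so the width is 4 − 1 = 3 and tw(G) ≤ 3. On the other hand G contains the 4-clique {0, 1, 2, 3}. A clique must lie in a single bag of any decomposition, so no decomposition can have width below 3. Therefore the treewidth is 3.

3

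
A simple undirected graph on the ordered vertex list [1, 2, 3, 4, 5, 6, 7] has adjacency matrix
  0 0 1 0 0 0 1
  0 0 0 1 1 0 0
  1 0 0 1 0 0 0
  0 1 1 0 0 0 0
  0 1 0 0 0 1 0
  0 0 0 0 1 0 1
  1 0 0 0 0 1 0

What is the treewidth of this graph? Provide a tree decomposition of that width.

Treewidth 2.
One optimal decomposition is:
Bags: B1 = {2, 3, 4}  B2 = {1, 2, 3}  B3 = {1, 2, 7}  B4 = {2, 6, 7}  B5 = {2, 5, 6}
Tree: B1–B2, B2–B3, B3–B4, B4–B5

Each bag holds 3 vertices, so the decomposition has width 2, which upper-bounds the treewidth. For the lower bound, G contains the cycle 2–4–3–1–7–6–5–2, so G is not a forest; only forests have treewidth ≤ 1, hence tw(G) ≥ 2. Hence tw(G) = 2 exactly.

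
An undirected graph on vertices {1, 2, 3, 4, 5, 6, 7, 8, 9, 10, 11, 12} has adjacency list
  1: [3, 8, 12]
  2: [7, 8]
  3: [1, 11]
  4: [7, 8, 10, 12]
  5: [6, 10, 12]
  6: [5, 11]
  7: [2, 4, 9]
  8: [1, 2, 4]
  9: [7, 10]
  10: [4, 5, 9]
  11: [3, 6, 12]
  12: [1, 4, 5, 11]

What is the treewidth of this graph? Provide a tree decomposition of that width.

Treewidth 3.
One such decomposition:
Bags: B1 = {2, 7, 9, 10}  B2 = {2, 4, 7, 10}  B3 = {2, 4, 8, 10}  B4 = {4, 5, 8, 10}  B5 = {4, 5, 8, 12}  B6 = {1, 5, 8, 12}  B7 = {1, 5, 6, 12}  B8 = {1, 6, 11, 12}  B9 = {1, 3, 6, 11}
Tree: B1–B2, B2–B3, B3–B4, B4–B5, B5–B6, B6–B7, B7–B8, B8–B9

The largest bag has 4 vertices, giving width 3; this decomposition certifies tw(G) ≤ 3. For the lower bound: the 4 vertex sets {2,7,9}, {10}, {4}, {1,5,8,12} are disjoint, each induces a connected subgraph, and every pair is joined by at least one edge of G. Contracting each set to a single vertex therefore yields K_{4} as a minor, and since treewidth is minor-monotone, tw(G) ≥ tw(K_{4}) = 3. Hence tw(G) = 3 exactly.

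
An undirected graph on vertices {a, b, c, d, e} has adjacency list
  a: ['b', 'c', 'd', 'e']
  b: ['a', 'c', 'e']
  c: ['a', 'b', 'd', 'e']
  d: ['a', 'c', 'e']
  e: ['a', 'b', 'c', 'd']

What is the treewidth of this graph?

3

A width-3 tree decomposition is:
Bags: B1 = {a, c, d, e}  B2 = {a, b, c, e}
Tree: B1–B2
Every bag has size at most 4, so the width is 4 − 1 = 3 and tw(G) ≤ 3. Conversely, {a, c, d, e} is a clique of size 4, and the vertices of any clique must share a bag in every tree decomposition; so some bag has ≥ 4 vertices and tw(G) ≥ 3. The upper and lower bounds meet at 3, so that is the treewidth.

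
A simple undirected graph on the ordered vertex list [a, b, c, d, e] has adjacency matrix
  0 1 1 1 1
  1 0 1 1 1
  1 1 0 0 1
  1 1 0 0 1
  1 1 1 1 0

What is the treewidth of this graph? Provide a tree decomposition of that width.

The largest bag has 4 vertices, giving width 3; this decomposition certifies tw(G) ≤ 3. Conversely, {a, b, d, e} is a clique of size 4, and the vertices of any clique must share a bag in every tree decomposition; so some bag has ≥ 4 vertices and tw(G) ≥ 3. The upper and lower bounds meet at 3, so that is the treewidth.

Treewidth 3.
Bags: B1 = {a, b, d, e}  B2 = {a, b, c, e}
Tree: B1–B2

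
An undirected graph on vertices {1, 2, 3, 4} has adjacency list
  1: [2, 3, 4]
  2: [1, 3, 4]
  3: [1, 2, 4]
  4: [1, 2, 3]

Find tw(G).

A width-3 tree decomposition is:
Bags: B1 = {1, 2, 3, 4}
Tree: (single bag)
With just one bag of size 4, the width is 4 − 1 = 3, so tw(G) ≤ 3. Conversely, {1, 2, 3, 4} is a clique of size 4, and the vertices of any clique must share a bag in every tree decomposition; so some bag has ≥ 4 vertices and tw(G) ≥ 3. Therefore the treewidth is 3.

3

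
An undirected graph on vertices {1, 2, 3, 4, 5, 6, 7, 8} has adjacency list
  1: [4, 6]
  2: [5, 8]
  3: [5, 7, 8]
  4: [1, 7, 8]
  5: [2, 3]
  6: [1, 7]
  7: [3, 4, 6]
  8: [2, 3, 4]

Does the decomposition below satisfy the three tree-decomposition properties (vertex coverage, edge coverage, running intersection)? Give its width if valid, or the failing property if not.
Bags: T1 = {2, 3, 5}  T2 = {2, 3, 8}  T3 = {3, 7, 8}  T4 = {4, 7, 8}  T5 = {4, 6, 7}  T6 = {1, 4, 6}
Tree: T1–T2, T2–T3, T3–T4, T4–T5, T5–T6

Checking the three conditions: (i) the bags cover all of {1, 2, 3, 4, 5, 6, 7, 8}; (ii) for each edge, some bag contains both endpoints; (iii) the bags containing any fixed vertex form a subtree. All hold, so the decomposition is valid with width 3 − 1 = 2.

Yes; width 2.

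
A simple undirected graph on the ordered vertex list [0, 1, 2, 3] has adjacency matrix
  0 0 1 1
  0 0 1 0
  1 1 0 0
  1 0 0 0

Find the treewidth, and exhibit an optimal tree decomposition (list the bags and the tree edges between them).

Each bag holds 2 vertices, so the decomposition has width 1, which upper-bounds the treewidth. G has an edge, so its treewidth is at least 1. Therefore the treewidth is 1.

Treewidth 1.
One such decomposition:
Bags: B1 = {1, 2}  B2 = {0, 2}  B3 = {0, 3}
Tree: B1–B2, B2–B3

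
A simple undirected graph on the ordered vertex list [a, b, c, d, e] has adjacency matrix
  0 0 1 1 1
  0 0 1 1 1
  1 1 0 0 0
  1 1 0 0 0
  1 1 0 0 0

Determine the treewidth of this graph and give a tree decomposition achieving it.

The largest bag has 3 vertices, giving width 2; this decomposition certifies tw(G) ≤ 2. For the lower bound, G contains the cycle b–e–a–c–b, so G is not a forest; only forests have treewidth ≤ 1, hence tw(G) ≥ 2. Hence tw(G) = 2 exactly.

Treewidth 2.
One optimal decomposition is:
Bags: B1 = {a, b, e}  B2 = {a, b, c}  B3 = {a, b, d}
Tree: B1–B2, B2–B3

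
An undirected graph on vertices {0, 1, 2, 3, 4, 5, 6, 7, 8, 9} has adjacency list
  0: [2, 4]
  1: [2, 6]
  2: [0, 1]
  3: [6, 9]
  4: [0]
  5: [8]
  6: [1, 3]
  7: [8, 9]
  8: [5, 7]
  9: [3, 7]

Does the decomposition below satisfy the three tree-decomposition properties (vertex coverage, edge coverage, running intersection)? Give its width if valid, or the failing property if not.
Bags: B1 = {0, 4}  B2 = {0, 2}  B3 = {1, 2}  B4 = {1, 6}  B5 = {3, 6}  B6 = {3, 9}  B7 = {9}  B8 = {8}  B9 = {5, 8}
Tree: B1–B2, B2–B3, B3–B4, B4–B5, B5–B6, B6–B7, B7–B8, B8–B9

No — vertex 7 appears in no bag.

A tree decomposition must satisfy three properties: every vertex lies in some bag; for every edge, both endpoints lie together in some bag; and for every vertex, the bags containing it form a connected subtree. Here vertex 7 appears in no bag, so the decomposition is invalid.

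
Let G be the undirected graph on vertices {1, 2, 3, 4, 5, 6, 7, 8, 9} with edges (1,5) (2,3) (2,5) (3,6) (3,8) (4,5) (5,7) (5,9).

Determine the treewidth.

1

A width-1 tree decomposition is:
Bags: B1 = {1, 5}  B2 = {5, 9}  B3 = {2, 5}  B4 = {5, 7}  B5 = {2, 3}  B6 = {4, 5}  B7 = {3, 6}  B8 = {3, 8}
Tree: B1–B2, B2–B3, B2–B4, B3–B5, B4–B6, B5–B7, B5–B8
Each bag holds 2 vertices, so the decomposition has width 1, which upper-bounds the treewidth. Any graph with an edge has treewidth ≥ 1, and G has the edge 1–5. Hence tw(G) = 1 exactly.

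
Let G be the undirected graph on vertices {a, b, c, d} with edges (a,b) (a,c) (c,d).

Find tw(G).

1

A width-1 tree decomposition is:
Bags: B1 = {c, d}  B2 = {a, c}  B3 = {a, b}
Tree: B1–B2, B2–B3
Every bag has size at most 2, so the width is 2 − 1 = 1 and tw(G) ≤ 1. Any graph with an edge has treewidth ≥ 1, and G has the edge d–c. Hence tw(G) = 1 exactly.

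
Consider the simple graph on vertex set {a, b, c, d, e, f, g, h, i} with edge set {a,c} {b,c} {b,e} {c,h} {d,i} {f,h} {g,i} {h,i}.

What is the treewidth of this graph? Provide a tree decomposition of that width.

Treewidth 1.
One such decomposition:
Bags: B1 = {c, h}  B2 = {h, i}  B3 = {b, c}  B4 = {b, e}  B5 = {g, i}  B6 = {a, c}  B7 = {d, i}  B8 = {f, h}
Tree: B1–B2, B1–B3, B3–B4, B2–B5, B3–B6, B2–B7, B2–B8

The largest bag has 2 vertices, giving width 1; this decomposition certifies tw(G) ≤ 1. G has an edge, so its treewidth is at least 1. The upper and lower bounds meet at 1, so that is the treewidth.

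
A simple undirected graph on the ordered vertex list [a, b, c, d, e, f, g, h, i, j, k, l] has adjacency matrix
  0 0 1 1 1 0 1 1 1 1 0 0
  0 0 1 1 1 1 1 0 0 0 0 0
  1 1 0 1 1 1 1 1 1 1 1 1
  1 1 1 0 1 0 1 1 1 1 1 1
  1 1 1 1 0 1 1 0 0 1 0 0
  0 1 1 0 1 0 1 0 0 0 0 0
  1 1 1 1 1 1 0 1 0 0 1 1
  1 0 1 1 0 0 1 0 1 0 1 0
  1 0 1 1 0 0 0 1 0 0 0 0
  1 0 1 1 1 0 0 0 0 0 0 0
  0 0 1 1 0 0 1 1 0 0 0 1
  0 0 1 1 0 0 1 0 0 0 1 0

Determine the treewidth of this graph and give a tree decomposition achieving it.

Every bag has size at most 5, so the width is 5 − 1 = 4 and tw(G) ≤ 4. For the lower bound, the 5 vertices {a, c, d, e, g} are pairwise adjacent, and any tree decomposition puts a clique entirely inside one bag — forcing width ≥ 4. The upper and lower bounds meet at 4, so that is the treewidth.

Treewidth 4.
One optimal decomposition is:
Bags: B1 = {c, d, g, h, k}  B2 = {a, c, d, g, h}  B3 = {a, c, d, e, g}  B4 = {b, c, d, e, g}  B5 = {c, d, g, k, l}  B6 = {a, c, d, e, j}  B7 = {a, c, d, h, i}  B8 = {b, c, e, f, g}
Tree: B1–B2, B2–B3, B3–B4, B1–B5, B3–B6, B2–B7, B4–B8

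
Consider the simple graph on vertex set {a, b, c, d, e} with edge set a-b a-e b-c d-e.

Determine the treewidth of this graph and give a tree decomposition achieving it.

Every bag has size at most 2, so the width is 2 − 1 = 1 and tw(G) ≤ 1. G has an edge, so its treewidth is at least 1. Hence tw(G) = 1 exactly.

Treewidth 1.
One such decomposition:
Bags: B1 = {b, c}  B2 = {a, b}  B3 = {a, e}  B4 = {d, e}
Tree: B1–B2, B2–B3, B3–B4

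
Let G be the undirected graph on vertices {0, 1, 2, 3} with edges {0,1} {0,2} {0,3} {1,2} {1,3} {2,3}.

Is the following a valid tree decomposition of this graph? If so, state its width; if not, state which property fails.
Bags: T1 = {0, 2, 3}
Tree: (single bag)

A tree decomposition must satisfy three properties: every vertex lies in some bag; for every edge, both endpoints lie together in some bag; and for every vertex, the bags containing it form a connected subtree. Here vertex 1 appears in no bag, so the decomposition is invalid.

No — vertex 1 appears in no bag.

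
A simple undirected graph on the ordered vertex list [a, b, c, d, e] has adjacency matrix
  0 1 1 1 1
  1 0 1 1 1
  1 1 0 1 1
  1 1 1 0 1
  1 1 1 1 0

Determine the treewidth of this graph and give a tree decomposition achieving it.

With just one bag of size 5, the width is 5 − 1 = 4, so tw(G) ≤ 4. For the lower bound, the 5 vertices {a, b, c, d, e} are pairwise adjacent, and any tree decomposition puts a clique entirely inside one bag — forcing width ≥ 4. The upper and lower bounds meet at 4, so that is the treewidth.

Treewidth 4.
One such decomposition:
Bags: B1 = {a, b, c, d, e}
Tree: (single bag)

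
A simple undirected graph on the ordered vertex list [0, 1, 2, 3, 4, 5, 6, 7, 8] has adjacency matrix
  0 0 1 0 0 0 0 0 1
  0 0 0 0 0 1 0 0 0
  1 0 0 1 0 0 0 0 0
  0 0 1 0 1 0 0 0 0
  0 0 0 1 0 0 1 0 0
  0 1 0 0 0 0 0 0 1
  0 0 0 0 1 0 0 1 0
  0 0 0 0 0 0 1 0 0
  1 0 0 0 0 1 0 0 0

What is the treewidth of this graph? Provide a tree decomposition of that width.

Each bag holds 2 vertices, so the decomposition has width 1, which upper-bounds the treewidth. Any graph with an edge has treewidth ≥ 1, and G has the edge 7–6. Therefore the treewidth is 1.

Treewidth 1.
Bags: B1 = {6, 7}  B2 = {4, 6}  B3 = {3, 4}  B4 = {2, 3}  B5 = {0, 2}  B6 = {0, 8}  B7 = {5, 8}  B8 = {1, 5}
Tree: B1–B2, B2–B3, B3–B4, B4–B5, B5–B6, B6–B7, B7–B8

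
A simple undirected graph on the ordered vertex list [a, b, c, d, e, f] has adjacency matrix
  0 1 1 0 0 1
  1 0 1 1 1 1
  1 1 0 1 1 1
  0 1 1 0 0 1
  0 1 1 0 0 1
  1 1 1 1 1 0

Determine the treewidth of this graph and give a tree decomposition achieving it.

Treewidth 3.
Bags: B1 = {b, c, e, f}  B2 = {b, c, d, f}  B3 = {a, b, c, f}
Tree: B1–B2, B2–B3

The largest bag has 4 vertices, giving width 3; this decomposition certifies tw(G) ≤ 3. For the lower bound, the 4 vertices {b, c, d, f} are pairwise adjacent, and any tree decomposition puts a clique entirely inside one bag — forcing width ≥ 3. Hence tw(G) = 3 exactly.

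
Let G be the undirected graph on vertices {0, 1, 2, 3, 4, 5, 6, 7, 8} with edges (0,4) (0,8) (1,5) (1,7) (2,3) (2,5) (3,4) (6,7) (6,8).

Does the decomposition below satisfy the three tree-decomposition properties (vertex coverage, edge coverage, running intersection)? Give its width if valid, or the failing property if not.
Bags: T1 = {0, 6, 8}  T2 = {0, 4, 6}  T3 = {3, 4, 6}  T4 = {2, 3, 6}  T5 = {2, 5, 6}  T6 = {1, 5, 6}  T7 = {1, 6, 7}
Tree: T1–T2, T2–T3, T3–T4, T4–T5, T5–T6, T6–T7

Yes; width 2.

Checking the three conditions: (i) the bags cover all of {0, 1, 2, 3, 4, 5, 6, 7, 8}; (ii) for each edge, some bag contains both endpoints; (iii) the bags containing any fixed vertex form a subtree. All hold, so the decomposition is valid with width 3 − 1 = 2.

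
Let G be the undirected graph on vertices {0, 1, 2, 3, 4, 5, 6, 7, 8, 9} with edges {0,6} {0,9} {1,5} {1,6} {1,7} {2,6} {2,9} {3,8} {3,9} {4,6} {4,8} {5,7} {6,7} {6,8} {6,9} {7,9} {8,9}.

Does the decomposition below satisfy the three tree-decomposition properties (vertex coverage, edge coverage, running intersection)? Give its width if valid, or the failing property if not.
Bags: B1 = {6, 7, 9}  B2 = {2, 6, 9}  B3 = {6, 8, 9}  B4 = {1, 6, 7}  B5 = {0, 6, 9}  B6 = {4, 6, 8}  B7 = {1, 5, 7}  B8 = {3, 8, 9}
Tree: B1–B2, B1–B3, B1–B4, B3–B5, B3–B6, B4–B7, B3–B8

Checking the three conditions: (i) the bags cover all of {0, 1, 2, 3, 4, 5, 6, 7, 8, 9}; (ii) for each edge, some bag contains both endpoints; (iii) the bags containing any fixed vertex form a subtree. All hold, so the decomposition is valid with width 3 − 1 = 2.

Yes; width 2.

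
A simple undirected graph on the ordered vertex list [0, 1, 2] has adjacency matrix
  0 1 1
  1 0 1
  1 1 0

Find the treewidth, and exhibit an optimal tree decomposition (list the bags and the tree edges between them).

Treewidth 2.
One such decomposition:
Bags: B1 = {0, 1, 2}
Tree: (single bag)

A single bag containing all 3 vertices is trivially a valid decomposition of width 2. Conversely, {0, 1, 2} is a clique of size 3, and the vertices of any clique must share a bag in every tree decomposition; so some bag has ≥ 3 vertices and tw(G) ≥ 2. Combining the bounds, tw(G) = 2.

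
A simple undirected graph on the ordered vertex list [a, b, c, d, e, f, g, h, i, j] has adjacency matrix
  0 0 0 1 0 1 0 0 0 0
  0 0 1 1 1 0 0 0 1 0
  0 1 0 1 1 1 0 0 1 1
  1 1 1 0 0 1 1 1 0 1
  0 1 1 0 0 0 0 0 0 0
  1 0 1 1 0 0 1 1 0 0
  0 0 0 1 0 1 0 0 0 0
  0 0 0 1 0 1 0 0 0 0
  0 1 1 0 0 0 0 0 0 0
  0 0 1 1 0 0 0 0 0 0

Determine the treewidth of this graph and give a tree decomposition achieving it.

Every bag has size at most 3, so the width is 3 − 1 = 2 and tw(G) ≤ 2. For the lower bound, the 3 vertices {c, d, j} are pairwise adjacent, and any tree decomposition puts a clique entirely inside one bag — forcing width ≥ 2. Therefore the treewidth is 2.

Treewidth 2.
One optimal decomposition is:
Bags: B1 = {b, c, e}  B2 = {b, c, d}  B3 = {b, c, i}  B4 = {c, d, f}  B5 = {c, d, j}  B6 = {d, f, h}  B7 = {a, d, f}  B8 = {d, f, g}
Tree: B1–B2, B1–B3, B2–B4, B2–B5, B4–B6, B4–B7, B4–B8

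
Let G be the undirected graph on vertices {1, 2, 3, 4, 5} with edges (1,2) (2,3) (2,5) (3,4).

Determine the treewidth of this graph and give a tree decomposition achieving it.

Treewidth 1.
Bags: B1 = {2, 3}  B2 = {3, 4}  B3 = {2, 5}  B4 = {1, 2}
Tree: B1–B2, B1–B3, B1–B4

Every bag has size at most 2, so the width is 2 − 1 = 1 and tw(G) ≤ 1. Any graph with an edge has treewidth ≥ 1, and G has the edge 3–2. Combining the bounds, tw(G) = 1.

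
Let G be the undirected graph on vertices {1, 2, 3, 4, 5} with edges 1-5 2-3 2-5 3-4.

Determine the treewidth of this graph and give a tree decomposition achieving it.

Treewidth 1.
One such decomposition:
Bags: B1 = {3, 4}  B2 = {2, 3}  B3 = {2, 5}  B4 = {1, 5}
Tree: B1–B2, B2–B3, B3–B4

The largest bag has 2 vertices, giving width 1; this decomposition certifies tw(G) ≤ 1. Since G has at least one edge (e.g. 4–3), it is not an edgeless graph, so tw(G) ≥ 1. Therefore the treewidth is 1.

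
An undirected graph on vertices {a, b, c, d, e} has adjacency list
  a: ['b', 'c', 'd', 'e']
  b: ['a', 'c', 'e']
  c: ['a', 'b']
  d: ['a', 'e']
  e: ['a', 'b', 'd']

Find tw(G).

A width-2 tree decomposition is:
Bags: B1 = {a, b, c}  B2 = {a, b, e}  B3 = {a, d, e}
Tree: B1–B2, B2–B3
The largest bag has 3 vertices, giving width 2; this decomposition certifies tw(G) ≤ 2. Conversely, {a, d, e} is a clique of size 3, and the vertices of any clique must share a bag in every tree decomposition; so some bag has ≥ 3 vertices and tw(G) ≥ 2. Combining the bounds, tw(G) = 2.

2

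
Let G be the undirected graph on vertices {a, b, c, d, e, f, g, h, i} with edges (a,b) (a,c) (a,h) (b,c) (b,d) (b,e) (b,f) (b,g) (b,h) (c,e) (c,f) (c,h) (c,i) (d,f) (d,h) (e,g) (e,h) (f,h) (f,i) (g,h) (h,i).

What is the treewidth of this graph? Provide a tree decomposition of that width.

Treewidth 3.
One such decomposition:
Bags: B1 = {b, c, e, h}  B2 = {b, c, f, h}  B3 = {b, d, f, h}  B4 = {b, e, g, h}  B5 = {a, b, c, h}  B6 = {c, f, h, i}
Tree: B1–B2, B2–B3, B1–B4, B1–B5, B2–B6

Every bag has size at most 4, so the width is 4 − 1 = 3 and tw(G) ≤ 3. On the other hand G contains the 4-clique {b, d, f, h}. A clique must lie in a single bag of any decomposition, so no decomposition can have width below 3. Combining the bounds, tw(G) = 3.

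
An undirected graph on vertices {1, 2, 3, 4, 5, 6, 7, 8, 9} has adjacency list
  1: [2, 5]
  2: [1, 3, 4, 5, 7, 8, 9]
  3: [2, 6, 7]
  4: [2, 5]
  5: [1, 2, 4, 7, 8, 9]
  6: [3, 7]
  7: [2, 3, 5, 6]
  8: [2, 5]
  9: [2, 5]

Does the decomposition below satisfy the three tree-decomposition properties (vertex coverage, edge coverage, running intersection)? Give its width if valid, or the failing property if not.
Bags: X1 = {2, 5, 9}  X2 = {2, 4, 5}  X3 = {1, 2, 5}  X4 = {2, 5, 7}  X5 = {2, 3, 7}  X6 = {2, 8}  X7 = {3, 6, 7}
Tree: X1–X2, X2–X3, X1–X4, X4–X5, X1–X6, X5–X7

No — edge (5,8) lies in no bag.

A tree decomposition must satisfy three properties: every vertex lies in some bag; for every edge, both endpoints lie together in some bag; and for every vertex, the bags containing it form a connected subtree. Here edge (5,8) lies in no bag, so the decomposition is invalid.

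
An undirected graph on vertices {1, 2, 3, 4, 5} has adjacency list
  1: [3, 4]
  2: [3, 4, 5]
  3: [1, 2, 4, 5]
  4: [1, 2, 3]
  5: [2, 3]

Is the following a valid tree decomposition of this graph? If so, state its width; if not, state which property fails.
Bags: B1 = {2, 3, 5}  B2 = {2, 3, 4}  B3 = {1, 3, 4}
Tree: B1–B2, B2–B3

Vertex coverage: the bags together contain {1, 2, 3, 4, 5}, the full vertex set. Edge coverage: each edge of G has both endpoints in at least one bag. Running intersection: for every vertex, the bags containing it form a connected subtree. All three properties hold, so this is a valid tree decomposition of width max|bag| − 1 = 2, and hence tw(G) ≤ 2.

Yes; width 2.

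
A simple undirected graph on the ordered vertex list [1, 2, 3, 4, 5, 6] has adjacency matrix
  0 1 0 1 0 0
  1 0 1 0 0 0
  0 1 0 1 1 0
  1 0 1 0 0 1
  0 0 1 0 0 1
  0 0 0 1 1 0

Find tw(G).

2

A width-2 tree decomposition is:
Bags: B1 = {1, 2, 3}  B2 = {1, 3, 4}  B3 = {3, 4, 5}  B4 = {4, 5, 6}
Tree: B1–B2, B2–B3, B3–B4
The largest bag has 3 vertices, giving width 2; this decomposition certifies tw(G) ≤ 2. For the lower bound, G contains the cycle 2–1–4–3–2, so G is not a forest; only forests have treewidth ≤ 1, hence tw(G) ≥ 2. Combining the bounds, tw(G) = 2.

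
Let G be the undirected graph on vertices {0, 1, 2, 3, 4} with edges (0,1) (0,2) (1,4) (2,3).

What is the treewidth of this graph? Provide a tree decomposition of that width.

Treewidth 1.
Bags: B1 = {2, 3}  B2 = {0, 2}  B3 = {0, 1}  B4 = {1, 4}
Tree: B1–B2, B2–B3, B3–B4

The largest bag has 2 vertices, giving width 1; this decomposition certifies tw(G) ≤ 1. Any graph with an edge has treewidth ≥ 1, and G has the edge 3–2. Therefore the treewidth is 1.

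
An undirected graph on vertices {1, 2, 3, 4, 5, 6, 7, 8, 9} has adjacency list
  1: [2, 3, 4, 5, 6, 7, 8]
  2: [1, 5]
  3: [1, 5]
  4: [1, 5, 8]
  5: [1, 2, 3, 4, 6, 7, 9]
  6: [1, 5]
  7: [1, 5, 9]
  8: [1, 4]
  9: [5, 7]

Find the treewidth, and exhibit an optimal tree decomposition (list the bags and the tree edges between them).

Treewidth 2.
Bags: B1 = {1, 5, 7}  B2 = {1, 3, 5}  B3 = {1, 2, 5}  B4 = {5, 7, 9}  B5 = {1, 5, 6}  B6 = {1, 4, 5}  B7 = {1, 4, 8}
Tree: B1–B2, B2–B3, B1–B4, B1–B5, B1–B6, B6–B7

Every bag has size at most 3, so the width is 3 − 1 = 2 and tw(G) ≤ 2. On the other hand G contains the 3-clique {1, 4, 8}. A clique must lie in a single bag of any decomposition, so no decomposition can have width below 2. Hence tw(G) = 2 exactly.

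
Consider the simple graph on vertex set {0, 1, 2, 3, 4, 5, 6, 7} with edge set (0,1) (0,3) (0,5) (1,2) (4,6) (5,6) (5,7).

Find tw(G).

A width-1 tree decomposition is:
Bags: B1 = {5, 7}  B2 = {0, 5}  B3 = {0, 3}  B4 = {5, 6}  B5 = {0, 1}  B6 = {1, 2}  B7 = {4, 6}
Tree: B1–B2, B2–B3, B2–B4, B3–B5, B5–B6, B4–B7
Every bag has size at most 2, so the width is 2 − 1 = 1 and tw(G) ≤ 1. Since G has at least one edge (e.g. 7–5), it is not an edgeless graph, so tw(G) ≥ 1. The upper and lower bounds meet at 1, so that is the treewidth.

1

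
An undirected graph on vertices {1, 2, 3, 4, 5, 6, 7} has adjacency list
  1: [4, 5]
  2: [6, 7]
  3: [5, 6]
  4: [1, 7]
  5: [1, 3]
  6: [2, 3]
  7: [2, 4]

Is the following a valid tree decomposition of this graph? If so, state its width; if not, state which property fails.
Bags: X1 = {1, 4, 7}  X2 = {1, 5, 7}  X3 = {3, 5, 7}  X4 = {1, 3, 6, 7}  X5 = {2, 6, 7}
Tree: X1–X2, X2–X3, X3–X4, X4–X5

A tree decomposition must satisfy three properties: every vertex lies in some bag; for every edge, both endpoints lie together in some bag; and for every vertex, the bags containing it form a connected subtree. Here bags containing vertex 1 are not connected in the tree, so the decomposition is invalid.

No — bags containing vertex 1 are not connected in the tree.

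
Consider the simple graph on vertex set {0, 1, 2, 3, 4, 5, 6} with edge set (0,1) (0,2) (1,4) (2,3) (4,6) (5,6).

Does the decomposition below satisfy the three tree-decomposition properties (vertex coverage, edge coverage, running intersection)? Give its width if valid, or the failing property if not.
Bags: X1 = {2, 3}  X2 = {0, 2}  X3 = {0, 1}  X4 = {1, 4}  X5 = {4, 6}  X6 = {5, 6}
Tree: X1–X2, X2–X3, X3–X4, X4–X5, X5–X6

Yes; width 1.

Vertex coverage: the bags together contain {0, 1, 2, 3, 4, 5, 6}, the full vertex set. Edge coverage: each edge of G has both endpoints in at least one bag. Running intersection: for every vertex, the bags containing it form a connected subtree. All three properties hold, so this is a valid tree decomposition of width max|bag| − 1 = 1, and hence tw(G) ≤ 1.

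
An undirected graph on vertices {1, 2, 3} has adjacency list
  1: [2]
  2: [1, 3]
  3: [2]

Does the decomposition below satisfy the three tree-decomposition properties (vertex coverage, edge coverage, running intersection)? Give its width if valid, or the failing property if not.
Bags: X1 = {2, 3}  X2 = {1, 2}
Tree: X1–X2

Yes; width 1.

Vertex coverage: the bags together contain {1, 2, 3}, the full vertex set. Edge coverage: each edge of G has both endpoints in at least one bag. Running intersection: for every vertex, the bags containing it form a connected subtree. All three properties hold, so this is a valid tree decomposition of width max|bag| − 1 = 1, and hence tw(G) ≤ 1.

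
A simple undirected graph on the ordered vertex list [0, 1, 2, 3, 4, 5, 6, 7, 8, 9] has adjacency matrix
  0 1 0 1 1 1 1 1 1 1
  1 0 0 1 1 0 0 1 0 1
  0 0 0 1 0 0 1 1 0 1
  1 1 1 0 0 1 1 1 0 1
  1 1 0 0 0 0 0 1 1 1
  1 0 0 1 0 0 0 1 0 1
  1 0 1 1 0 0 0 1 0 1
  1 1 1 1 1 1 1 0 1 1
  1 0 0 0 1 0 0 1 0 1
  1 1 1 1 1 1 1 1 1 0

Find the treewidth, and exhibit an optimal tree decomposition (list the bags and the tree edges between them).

Each bag holds 5 vertices, so the decomposition has width 4, which upper-bounds the treewidth. For the lower bound, the 5 vertices {0, 4, 7, 8, 9} are pairwise adjacent, and any tree decomposition puts a clique entirely inside one bag — forcing width ≥ 4. Combining the bounds, tw(G) = 4.

Treewidth 4.
One such decomposition:
Bags: B1 = {0, 1, 3, 7, 9}  B2 = {0, 3, 6, 7, 9}  B3 = {0, 3, 5, 7, 9}  B4 = {0, 1, 4, 7, 9}  B5 = {2, 3, 6, 7, 9}  B6 = {0, 4, 7, 8, 9}
Tree: B1–B2, B2–B3, B1–B4, B2–B5, B4–B6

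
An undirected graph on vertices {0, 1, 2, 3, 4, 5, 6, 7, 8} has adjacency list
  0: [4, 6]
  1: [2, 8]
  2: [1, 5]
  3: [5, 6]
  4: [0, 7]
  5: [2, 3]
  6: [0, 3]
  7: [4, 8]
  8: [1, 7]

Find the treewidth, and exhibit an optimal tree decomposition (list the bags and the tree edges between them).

Treewidth 2.
Bags: B1 = {0, 4, 6}  B2 = {4, 6, 7}  B3 = {6, 7, 8}  B4 = {1, 6, 8}  B5 = {1, 2, 6}  B6 = {2, 5, 6}  B7 = {3, 5, 6}
Tree: B1–B2, B2–B3, B3–B4, B4–B5, B5–B6, B6–B7

Each bag holds 3 vertices, so the decomposition has width 2, which upper-bounds the treewidth. The edges 6–0–4–7–8–1–2–5–3–6 form a cycle, so G is not a tree and its treewidth is at least 2. Combining the bounds, tw(G) = 2.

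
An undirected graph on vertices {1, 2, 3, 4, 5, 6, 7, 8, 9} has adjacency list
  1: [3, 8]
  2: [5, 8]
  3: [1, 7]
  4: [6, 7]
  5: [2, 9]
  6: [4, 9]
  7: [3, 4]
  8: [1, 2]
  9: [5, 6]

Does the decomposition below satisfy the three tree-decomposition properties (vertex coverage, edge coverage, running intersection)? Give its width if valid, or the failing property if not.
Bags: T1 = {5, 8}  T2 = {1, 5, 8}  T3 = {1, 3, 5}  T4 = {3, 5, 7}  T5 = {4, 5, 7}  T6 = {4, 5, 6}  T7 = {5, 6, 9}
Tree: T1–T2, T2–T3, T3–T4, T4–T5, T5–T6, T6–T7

A tree decomposition must satisfy three properties: every vertex lies in some bag; for every edge, both endpoints lie together in some bag; and for every vertex, the bags containing it form a connected subtree. Here vertex 2 appears in no bag, so the decomposition is invalid.

No — vertex 2 appears in no bag.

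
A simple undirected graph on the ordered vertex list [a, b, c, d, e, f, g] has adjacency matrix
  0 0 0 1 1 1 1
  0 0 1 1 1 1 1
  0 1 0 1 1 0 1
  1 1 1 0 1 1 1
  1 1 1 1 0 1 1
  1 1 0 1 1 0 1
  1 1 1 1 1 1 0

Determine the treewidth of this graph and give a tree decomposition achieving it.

Treewidth 4.
One such decomposition:
Bags: B1 = {b, c, d, e, g}  B2 = {b, d, e, f, g}  B3 = {a, d, e, f, g}
Tree: B1–B2, B2–B3

Every bag has size at most 5, so the width is 5 − 1 = 4 and tw(G) ≤ 4. For the lower bound, the 5 vertices {b, c, d, e, g} are pairwise adjacent, and any tree decomposition puts a clique entirely inside one bag — forcing width ≥ 4. The upper and lower bounds meet at 4, so that is the treewidth.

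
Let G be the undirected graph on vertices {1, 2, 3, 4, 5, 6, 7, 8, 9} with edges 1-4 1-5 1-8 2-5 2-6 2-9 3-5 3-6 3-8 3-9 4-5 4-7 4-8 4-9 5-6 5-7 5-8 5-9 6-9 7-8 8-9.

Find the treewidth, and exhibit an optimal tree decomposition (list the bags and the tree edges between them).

Treewidth 3.
One optimal decomposition is:
Bags: B1 = {3, 5, 6, 9}  B2 = {3, 5, 8, 9}  B3 = {4, 5, 8, 9}  B4 = {2, 5, 6, 9}  B5 = {1, 4, 5, 8}  B6 = {4, 5, 7, 8}
Tree: B1–B2, B2–B3, B1–B4, B3–B5, B5–B6

The largest bag has 4 vertices, giving width 3; this decomposition certifies tw(G) ≤ 3. Conversely, {3, 5, 8, 9} is a clique of size 4, and the vertices of any clique must share a bag in every tree decomposition; so some bag has ≥ 4 vertices and tw(G) ≥ 3. Combining the bounds, tw(G) = 3.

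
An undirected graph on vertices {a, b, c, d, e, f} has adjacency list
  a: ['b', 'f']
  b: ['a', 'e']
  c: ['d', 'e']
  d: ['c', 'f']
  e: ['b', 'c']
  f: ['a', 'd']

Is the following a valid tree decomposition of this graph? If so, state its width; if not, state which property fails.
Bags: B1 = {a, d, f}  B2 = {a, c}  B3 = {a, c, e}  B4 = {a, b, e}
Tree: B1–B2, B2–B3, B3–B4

No — edge (d,c) lies in no bag.

A tree decomposition must satisfy three properties: every vertex lies in some bag; for every edge, both endpoints lie together in some bag; and for every vertex, the bags containing it form a connected subtree. Here edge (d,c) lies in no bag, so the decomposition is invalid.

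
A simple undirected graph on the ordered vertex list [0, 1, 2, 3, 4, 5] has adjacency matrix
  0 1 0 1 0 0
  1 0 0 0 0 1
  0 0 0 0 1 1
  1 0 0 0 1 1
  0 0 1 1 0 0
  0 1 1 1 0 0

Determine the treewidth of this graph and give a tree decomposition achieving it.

Treewidth 2.
One optimal decomposition is:
Bags: B1 = {2, 3, 4}  B2 = {2, 3, 5}  B3 = {0, 3, 5}  B4 = {0, 1, 5}
Tree: B1–B2, B2–B3, B3–B4

The largest bag has 3 vertices, giving width 2; this decomposition certifies tw(G) ≤ 2. The edges 4–2–5–3–4 form a cycle, so G is not a tree and its treewidth is at least 2. Therefore the treewidth is 2.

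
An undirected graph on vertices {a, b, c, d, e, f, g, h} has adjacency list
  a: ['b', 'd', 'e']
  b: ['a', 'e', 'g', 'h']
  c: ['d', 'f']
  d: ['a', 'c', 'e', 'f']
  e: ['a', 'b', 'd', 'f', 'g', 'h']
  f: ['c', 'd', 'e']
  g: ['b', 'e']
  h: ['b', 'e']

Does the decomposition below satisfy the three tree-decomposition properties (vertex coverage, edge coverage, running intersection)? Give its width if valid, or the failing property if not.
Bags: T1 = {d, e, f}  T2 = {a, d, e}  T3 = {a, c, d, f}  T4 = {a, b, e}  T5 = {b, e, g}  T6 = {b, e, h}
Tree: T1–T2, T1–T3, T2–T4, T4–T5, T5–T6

No — bags containing vertex a are not connected in the tree.

A tree decomposition must satisfy three properties: every vertex lies in some bag; for every edge, both endpoints lie together in some bag; and for every vertex, the bags containing it form a connected subtree. Here bags containing vertex a are not connected in the tree, so the decomposition is invalid.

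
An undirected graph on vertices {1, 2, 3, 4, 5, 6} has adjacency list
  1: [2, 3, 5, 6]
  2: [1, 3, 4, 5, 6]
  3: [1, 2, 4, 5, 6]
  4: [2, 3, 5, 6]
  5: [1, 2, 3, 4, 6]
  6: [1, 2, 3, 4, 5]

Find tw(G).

4

A width-4 tree decomposition is:
Bags: B1 = {1, 2, 3, 5, 6}  B2 = {2, 3, 4, 5, 6}
Tree: B1–B2
Every bag has size at most 5, so the width is 5 − 1 = 4 and tw(G) ≤ 4. For the lower bound, the 5 vertices {1, 2, 3, 5, 6} are pairwise adjacent, and any tree decomposition puts a clique entirely inside one bag — forcing width ≥ 4. Therefore the treewidth is 4.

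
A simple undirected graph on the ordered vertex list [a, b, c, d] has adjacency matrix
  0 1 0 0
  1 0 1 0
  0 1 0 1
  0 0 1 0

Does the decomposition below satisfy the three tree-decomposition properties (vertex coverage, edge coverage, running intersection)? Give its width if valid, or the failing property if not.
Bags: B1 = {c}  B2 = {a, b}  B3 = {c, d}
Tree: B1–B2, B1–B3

No — edge (b,c) lies in no bag.

A tree decomposition must satisfy three properties: every vertex lies in some bag; for every edge, both endpoints lie together in some bag; and for every vertex, the bags containing it form a connected subtree. Here edge (b,c) lies in no bag, so the decomposition is invalid.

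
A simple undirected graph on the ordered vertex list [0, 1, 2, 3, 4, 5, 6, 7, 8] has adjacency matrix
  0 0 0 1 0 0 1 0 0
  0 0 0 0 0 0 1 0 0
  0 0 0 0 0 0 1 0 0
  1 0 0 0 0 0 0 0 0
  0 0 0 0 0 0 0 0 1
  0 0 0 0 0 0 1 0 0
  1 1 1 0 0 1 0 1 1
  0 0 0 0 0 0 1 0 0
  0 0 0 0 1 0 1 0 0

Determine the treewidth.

A width-1 tree decomposition is:
Bags: B1 = {0, 6}  B2 = {2, 6}  B3 = {1, 6}  B4 = {5, 6}  B5 = {0, 3}  B6 = {6, 8}  B7 = {4, 8}  B8 = {6, 7}
Tree: B1–B2, B1–B3, B2–B4, B1–B5, B3–B6, B6–B7, B2–B8
Each bag holds 2 vertices, so the decomposition has width 1, which upper-bounds the treewidth. Any graph with an edge has treewidth ≥ 1, and G has the edge 0–6. The upper and lower bounds meet at 1, so that is the treewidth.

1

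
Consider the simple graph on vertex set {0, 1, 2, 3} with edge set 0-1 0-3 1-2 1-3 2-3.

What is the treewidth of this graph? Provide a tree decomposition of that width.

The largest bag has 3 vertices, giving width 2; this decomposition certifies tw(G) ≤ 2. Conversely, {0, 1, 3} is a clique of size 3, and the vertices of any clique must share a bag in every tree decomposition; so some bag has ≥ 3 vertices and tw(G) ≥ 2. Combining the bounds, tw(G) = 2.

Treewidth 2.
One such decomposition:
Bags: B1 = {1, 2, 3}  B2 = {0, 1, 3}
Tree: B1–B2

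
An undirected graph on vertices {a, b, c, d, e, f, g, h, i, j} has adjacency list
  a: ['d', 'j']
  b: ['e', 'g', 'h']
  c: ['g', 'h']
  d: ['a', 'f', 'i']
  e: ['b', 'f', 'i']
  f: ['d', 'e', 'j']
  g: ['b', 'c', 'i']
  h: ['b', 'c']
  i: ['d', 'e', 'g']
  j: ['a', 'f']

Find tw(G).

A width-2 tree decomposition is:
Bags: B1 = {a, f, j}  B2 = {a, d, f}  B3 = {d, e, f}  B4 = {d, e, i}  B5 = {b, e, i}  B6 = {b, g, i}  B7 = {b, g, h}  B8 = {c, g, h}
Tree: B1–B2, B2–B3, B3–B4, B4–B5, B5–B6, B6–B7, B7–B8
Each bag holds 3 vertices, so the decomposition has width 2, which upper-bounds the treewidth. The edges j–a–d–f–j form a cycle, so G is not a tree and its treewidth is at least 2. Hence tw(G) = 2 exactly.

2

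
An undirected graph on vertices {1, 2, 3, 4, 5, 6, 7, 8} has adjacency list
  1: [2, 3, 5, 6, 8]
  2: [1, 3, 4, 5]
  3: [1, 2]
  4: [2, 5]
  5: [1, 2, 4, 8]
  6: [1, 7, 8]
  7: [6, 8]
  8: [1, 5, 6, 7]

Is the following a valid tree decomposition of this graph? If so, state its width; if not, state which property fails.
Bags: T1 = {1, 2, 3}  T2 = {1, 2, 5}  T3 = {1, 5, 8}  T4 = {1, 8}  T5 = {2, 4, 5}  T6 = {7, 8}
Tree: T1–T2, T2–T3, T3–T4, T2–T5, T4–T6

No — vertex 6 appears in no bag.

A tree decomposition must satisfy three properties: every vertex lies in some bag; for every edge, both endpoints lie together in some bag; and for every vertex, the bags containing it form a connected subtree. Here vertex 6 appears in no bag, so the decomposition is invalid.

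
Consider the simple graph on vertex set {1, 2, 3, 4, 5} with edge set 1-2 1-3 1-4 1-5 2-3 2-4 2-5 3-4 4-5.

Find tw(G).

A width-3 tree decomposition is:
Bags: B1 = {1, 2, 3, 4}  B2 = {1, 2, 4, 5}
Tree: B1–B2
The largest bag has 4 vertices, giving width 3; this decomposition certifies tw(G) ≤ 3. On the other hand G contains the 4-clique {1, 2, 3, 4}. A clique must lie in a single bag of any decomposition, so no decomposition can have width below 3. Combining the bounds, tw(G) = 3.

3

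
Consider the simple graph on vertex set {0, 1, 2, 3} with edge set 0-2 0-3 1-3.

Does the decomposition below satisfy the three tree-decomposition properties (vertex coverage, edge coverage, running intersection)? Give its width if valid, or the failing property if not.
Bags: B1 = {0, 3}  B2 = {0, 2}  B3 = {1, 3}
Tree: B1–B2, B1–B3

Yes; width 1.

Checking the three conditions: (i) the bags cover all of {0, 1, 2, 3}; (ii) for each edge, some bag contains both endpoints; (iii) the bags containing any fixed vertex form a subtree. All hold, so the decomposition is valid with width 2 − 1 = 1.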